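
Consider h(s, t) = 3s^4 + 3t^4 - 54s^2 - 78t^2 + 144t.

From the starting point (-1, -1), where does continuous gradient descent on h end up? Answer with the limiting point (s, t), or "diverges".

(-3, -4)

h is separable, so gradient descent decouples: s follows -∂h/∂s, t follows -∂h/∂t.
∂h/∂s = 12s(s - 3)(s + 3); at s=-1 this is 96, so s decreases.
∂h/∂t = 12(t - 3)(t - 1)(t + 4); at t=-1 this is 288, so t decreases.
s converges to its nearest critical value -3 (a local min of the s-part); t converges to -4. The iterate converges to (-3, -4).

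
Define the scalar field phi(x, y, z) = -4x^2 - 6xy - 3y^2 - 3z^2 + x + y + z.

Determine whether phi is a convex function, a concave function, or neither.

concave

phi is quadratic, so its Hessian is the constant matrix H = [[-8, -6, 0], [-6, -6, 0], [0, 0, -6]].
Leading principal minors: -8, 12, -72.
Signs alternate −, +, − ⇒ H ≺ 0 ⇒ concave.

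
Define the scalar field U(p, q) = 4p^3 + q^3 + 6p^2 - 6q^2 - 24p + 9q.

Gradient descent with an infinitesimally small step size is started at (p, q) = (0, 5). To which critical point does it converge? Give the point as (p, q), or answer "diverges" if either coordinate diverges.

(1, 3)

U is separable, so gradient descent decouples: p follows -∂U/∂p, q follows -∂U/∂q.
∂U/∂p = 12(p - 1)(p + 2); at p=0 this is -24, so p increases.
∂U/∂q = 3(q - 3)(q - 1); at q=5 this is 24, so q decreases.
p converges to its nearest critical value 1 (a local min of the p-part); q converges to 3. The iterate converges to (1, 3).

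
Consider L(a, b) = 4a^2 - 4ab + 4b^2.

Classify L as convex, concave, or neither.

L is quadratic, so its Hessian is the constant matrix H = [[8, -4], [-4, 8]].
det(H) = 48, tr(H) = 16.
det(H) > 0 and tr(H) > 0, so H is positive definite everywhere: convex.

convex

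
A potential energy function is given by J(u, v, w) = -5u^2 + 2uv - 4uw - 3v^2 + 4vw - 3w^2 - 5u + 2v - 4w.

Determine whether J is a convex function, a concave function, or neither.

J is quadratic, so its Hessian is the constant matrix H = [[-10, 2, -4], [2, -6, 4], [-4, 4, -6]].
Leading principal minors: -10, 56, -144.
Signs alternate −, +, − ⇒ H ≺ 0 ⇒ concave.

concave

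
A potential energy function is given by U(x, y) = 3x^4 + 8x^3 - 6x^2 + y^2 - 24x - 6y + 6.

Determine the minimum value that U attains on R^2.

-22

U(x,y) separates as P(x) + Q(y) + 6, so its minimum is min P + min Q + 6.
P'(x) = 12(x - 1)(x + 1)(x + 2) vanishes at x ∈ {-2, -1, 1}; Q'(y) = 2y - 6 vanishes at y ∈ {3}.
Local minima of P (where P''>0): P(-2)=8, P(1)=-19. Local minima of Q: Q(3)=-9.
So the global minimum of U is P(1) + Q(3) + 6 = -19 − 9 + 6 = -22, attained at (1, 3).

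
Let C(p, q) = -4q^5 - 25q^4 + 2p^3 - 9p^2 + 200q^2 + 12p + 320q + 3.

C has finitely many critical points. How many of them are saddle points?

4

C separates as a function of p plus a function of q, so ∇C=0 decouples.
∂C/∂p = 6(p - 2)(p - 1) = 0 at p ∈ {1, 2}; ∂C/∂q = -20(q - 2)(q + 1)(q + 2)(q + 4) = 0 at q ∈ {-4, -2, -1, 2}.
The Hessian is diagonal: diag(C_pp, C_qq). Second derivatives: C_pp(1)=-6, C_pp(2)=6; C_qq(-4)=720, C_qq(-2)=-160, C_qq(-1)=180, C_qq(2)=-1440.
Saddle points occur where the two diagonal entries have opposite signs: (1, -4), (1, -1), (2, -2), (2, 2). Count: 4.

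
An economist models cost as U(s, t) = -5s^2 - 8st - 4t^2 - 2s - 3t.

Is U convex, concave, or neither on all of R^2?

concave

U is quadratic, so its Hessian is the constant matrix H = [[-10, -8], [-8, -8]].
det(H) = 16, tr(H) = -18.
det(H) > 0 and tr(H) < 0, so H is negative definite everywhere: concave.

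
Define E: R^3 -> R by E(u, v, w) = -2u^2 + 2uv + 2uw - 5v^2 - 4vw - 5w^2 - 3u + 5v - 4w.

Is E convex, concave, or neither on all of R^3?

E is quadratic, so its Hessian is the constant matrix H = [[-4, 2, 2], [2, -10, -4], [2, -4, -10]].
Leading principal minors: -4, 36, -288.
Signs alternate −, +, − ⇒ H ≺ 0 ⇒ concave.

concave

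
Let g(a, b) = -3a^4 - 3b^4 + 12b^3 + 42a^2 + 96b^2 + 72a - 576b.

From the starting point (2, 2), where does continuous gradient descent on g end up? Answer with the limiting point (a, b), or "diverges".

g is separable, so gradient descent decouples: a follows -∂g/∂a, b follows -∂g/∂b.
∂g/∂a = -12(a - 3)(a + 1)(a + 2); at a=2 this is 144, so a decreases.
∂g/∂b = -12(b - 4)(b - 3)(b + 4); at b=2 this is -144, so b increases.
a converges to its nearest critical value -1 (a local min of the a-part); b converges to 3. The iterate converges to (-1, 3).

(-1, 3)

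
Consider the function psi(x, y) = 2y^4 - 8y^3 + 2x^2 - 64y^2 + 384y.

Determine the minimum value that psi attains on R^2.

psi(x,y) separates as P(x) + Q(y), so its minimum is min P + min Q.
P'(x) = 4x vanishes at x ∈ {0}; Q'(y) = 8(y - 4)(y - 3)(y + 4) vanishes at y ∈ {-4, 3, 4}.
Local minima of P (where P''>0): P(0)=0. Local minima of Q: Q(-4)=-1536, Q(4)=512.
So the global minimum of psi is P(0) + Q(-4) = 0 − 1536 = -1536, attained at (0, -4).

-1536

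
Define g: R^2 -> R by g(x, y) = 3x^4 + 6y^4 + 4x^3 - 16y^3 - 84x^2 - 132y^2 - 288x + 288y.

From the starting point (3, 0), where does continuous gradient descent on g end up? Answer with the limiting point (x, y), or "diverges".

(4, -3)

g is separable, so gradient descent decouples: x follows -∂g/∂x, y follows -∂g/∂y.
∂g/∂x = 12(x - 4)(x + 2)(x + 3); at x=3 this is -360, so x increases.
∂g/∂y = 24(y - 4)(y - 1)(y + 3); at y=0 this is 288, so y decreases.
x converges to its nearest critical value 4 (a local min of the x-part); y converges to -3. The iterate converges to (4, -3).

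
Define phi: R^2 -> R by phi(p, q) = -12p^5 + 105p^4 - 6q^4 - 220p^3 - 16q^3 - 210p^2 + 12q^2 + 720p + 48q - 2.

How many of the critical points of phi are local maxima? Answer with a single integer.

phi separates as a function of p plus a function of q, so ∇phi=0 decouples.
∂phi/∂p = -60(p - 4)(p - 3)(p - 1)(p + 1) = 0 at p ∈ {-1, 1, 3, 4}; ∂phi/∂q = -24(q - 1)(q + 1)(q + 2) = 0 at q ∈ {-2, -1, 1}.
The Hessian is diagonal: diag(phi_pp, phi_qq). Second derivatives: phi_pp(-1)=2400, phi_pp(1)=-720, phi_pp(3)=480, phi_pp(4)=-900; phi_qq(-2)=-72, phi_qq(-1)=48, phi_qq(1)=-144.
Local maxima occur where both diagonal entries negative: (1, -2), (1, 1), (4, -2), (4, 1). Count: 4.

4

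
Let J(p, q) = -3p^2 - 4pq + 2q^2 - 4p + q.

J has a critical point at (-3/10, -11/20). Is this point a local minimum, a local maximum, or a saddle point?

The Hessian of J is constant: H = [[-6, -4], [-4, 4]].
det(H) = (-6)·4 − (-4)² = -40.
Since det(H) < 0, H is indefinite and the critical point is a saddle point.

saddle point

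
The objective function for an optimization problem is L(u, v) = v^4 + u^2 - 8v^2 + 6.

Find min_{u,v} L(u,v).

L(u,v) separates as P(u) + Q(v) + 6, so its minimum is min P + min Q + 6.
P'(u) = 2u vanishes at u ∈ {0}; Q'(v) = 4v(v - 2)(v + 2) vanishes at v ∈ {-2, 0, 2}.
Local minima of P (where P''>0): P(0)=0. Local minima of Q: Q(-2)=-16, Q(2)=-16.
So the global minimum of L is P(0) + Q(-2) + 6 = 0 − 16 + 6 = -10, attained at (0, -2).

-10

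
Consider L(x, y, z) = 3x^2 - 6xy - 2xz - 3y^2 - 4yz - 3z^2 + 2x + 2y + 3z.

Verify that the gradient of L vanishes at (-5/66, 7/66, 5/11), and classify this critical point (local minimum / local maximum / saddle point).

saddle point

∇L = (6x - 6y - 2z + 2, -6x - 6y - 4z + 2, -2x - 4y - 6z + 3); substituting (-5/66, 7/66, 5/11) gives ∇L = (0, 0, 0), so (-5/66, 7/66, 5/11) is indeed a critical point.
The Hessian is constant: H = [[6, -6, -2], [-6, -6, -4], [-2, -4, -6]].
Leading principal minors: Δ₁ = 6, Δ₂ = -72, Δ₃ = 264.
The minors fit neither the all-positive nor the alternating-sign pattern, so H is indefinite: a saddle point.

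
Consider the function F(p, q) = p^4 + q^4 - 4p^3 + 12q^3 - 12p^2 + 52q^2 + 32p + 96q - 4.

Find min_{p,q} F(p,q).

F(p,q) separates as A(p) + B(q) − 4, so its minimum is min A + min B − 4.
A'(p) = 4(p - 4)(p - 1)(p + 2) vanishes at p ∈ {-2, 1, 4}; B'(q) = 4(q + 2)(q + 3)(q + 4) vanishes at q ∈ {-4, -3, -2}.
Local minima of A (where A''>0): A(-2)=-64, A(4)=-64. Local minima of B: B(-4)=-64, B(-2)=-64.
So the global minimum of F is A(-2) + B(-4) − 4 = -64 − 64 − 4 = -132, attained at (-2, -4).

-132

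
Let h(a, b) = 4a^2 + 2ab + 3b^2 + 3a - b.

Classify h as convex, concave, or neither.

convex

h is quadratic, so its Hessian is the constant matrix H = [[8, 2], [2, 6]].
det(H) = 44, tr(H) = 14.
det(H) > 0 and tr(H) > 0, so H is positive definite everywhere: convex.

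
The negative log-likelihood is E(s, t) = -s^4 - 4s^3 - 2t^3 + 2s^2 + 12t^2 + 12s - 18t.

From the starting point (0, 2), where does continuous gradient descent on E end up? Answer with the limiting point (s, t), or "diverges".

E is separable, so gradient descent decouples: s follows -∂E/∂s, t follows -∂E/∂t.
∂E/∂s = -4(s - 1)(s + 1)(s + 3); at s=0 this is 12, so s decreases.
∂E/∂t = -6(t - 3)(t - 1); at t=2 this is 6, so t decreases.
s converges to its nearest critical value -1 (a local min of the s-part); t converges to 1. The iterate converges to (-1, 1).

(-1, 1)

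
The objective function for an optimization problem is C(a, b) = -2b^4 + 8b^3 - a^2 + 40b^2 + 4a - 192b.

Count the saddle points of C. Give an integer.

1

C separates as a function of a plus a function of b, so ∇C=0 decouples.
∂C/∂a = -2(a - 2) = 0 at a ∈ {2}; ∂C/∂b = -8(b - 4)(b - 2)(b + 3) = 0 at b ∈ {-3, 2, 4}.
The Hessian is diagonal: diag(C_aa, C_bb). Second derivatives: C_aa(2)=-2; C_bb(-3)=-280, C_bb(2)=80, C_bb(4)=-112.
Saddle points occur where the two diagonal entries have opposite signs: (2, 2). Count: 1.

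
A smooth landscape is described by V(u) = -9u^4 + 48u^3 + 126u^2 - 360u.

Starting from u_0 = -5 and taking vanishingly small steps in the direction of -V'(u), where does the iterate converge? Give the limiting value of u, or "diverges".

V'(u) = -36(u - 5)(u - 1)(u + 2), so V'(-5) = 6480.
Gradient descent moves in the -V' direction, i.e. u is decreasing.
There is no critical point below u=-5, and V' keeps the same sign, so the iterate runs off to −∞.

diverges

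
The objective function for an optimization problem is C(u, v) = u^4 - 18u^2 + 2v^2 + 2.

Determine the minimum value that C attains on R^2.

C(u,v) separates as P(u) + Q(v) + 2, so its minimum is min P + min Q + 2.
P'(u) = 4u(u - 3)(u + 3) vanishes at u ∈ {-3, 0, 3}; Q'(v) = 4v vanishes at v ∈ {0}.
Local minima of P (where P''>0): P(-3)=-81, P(3)=-81. Local minima of Q: Q(0)=0.
So the global minimum of C is P(-3) + Q(0) + 2 = -81 + 0 + 2 = -79, attained at (-3, 0).

-79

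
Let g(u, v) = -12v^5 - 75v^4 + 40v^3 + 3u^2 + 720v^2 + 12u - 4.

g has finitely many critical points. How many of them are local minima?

g separates as a function of u plus a function of v, so ∇g=0 decouples.
∂g/∂u = 6(u + 2) = 0 at u ∈ {-2}; ∂g/∂v = -60v(v - 2)(v + 3)(v + 4) = 0 at v ∈ {-4, -3, 0, 2}.
The Hessian is diagonal: diag(g_uu, g_vv). Second derivatives: g_uu(-2)=6; g_vv(-4)=1440, g_vv(-3)=-900, g_vv(0)=1440, g_vv(2)=-3600.
Local minima occur where both diagonal entries positive: (-2, -4), (-2, 0). Count: 2.

2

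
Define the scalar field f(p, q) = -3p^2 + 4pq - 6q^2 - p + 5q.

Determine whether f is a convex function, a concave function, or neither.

concave

f is quadratic, so its Hessian is the constant matrix H = [[-6, 4], [4, -12]].
det(H) = 56, tr(H) = -18.
det(H) > 0 and tr(H) < 0, so H is negative definite everywhere: concave.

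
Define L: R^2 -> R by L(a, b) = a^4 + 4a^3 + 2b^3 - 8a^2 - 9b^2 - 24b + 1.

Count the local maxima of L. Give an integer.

1

L separates as a function of a plus a function of b, so ∇L=0 decouples.
∂L/∂a = 4a(a - 1)(a + 4) = 0 at a ∈ {-4, 0, 1}; ∂L/∂b = 6(b - 4)(b + 1) = 0 at b ∈ {-1, 4}.
The Hessian is diagonal: diag(L_aa, L_bb). Second derivatives: L_aa(-4)=80, L_aa(0)=-16, L_aa(1)=20; L_bb(-1)=-30, L_bb(4)=30.
Local maxima occur where both diagonal entries negative: (0, -1). Count: 1.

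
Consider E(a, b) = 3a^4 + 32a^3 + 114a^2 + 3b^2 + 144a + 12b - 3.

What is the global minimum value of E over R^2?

E(a,b) separates as P(a) + Q(b) − 3, so its minimum is min P + min Q − 3.
P'(a) = 12(a + 1)(a + 3)(a + 4) vanishes at a ∈ {-4, -3, -1}; Q'(b) = 6b + 12 vanishes at b ∈ {-2}.
Local minima of P (where P''>0): P(-4)=-32, P(-1)=-59. Local minima of Q: Q(-2)=-12.
So the global minimum of E is P(-1) + Q(-2) − 3 = -59 − 12 − 3 = -74, attained at (-1, -2).

-74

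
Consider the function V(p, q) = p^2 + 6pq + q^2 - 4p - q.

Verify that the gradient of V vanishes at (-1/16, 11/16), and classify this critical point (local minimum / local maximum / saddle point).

saddle point

∇V = (2p + 6q - 4, 6p + 2q - 1); substituting (-1/16, 11/16) gives ∇V = (0, 0), so (-1/16, 11/16) is indeed a critical point.
The Hessian of V is constant: H = [[2, 6], [6, 2]].
det(H) = 2·2 − 6² = -32.
Since det(H) < 0, H is indefinite and the critical point is a saddle point.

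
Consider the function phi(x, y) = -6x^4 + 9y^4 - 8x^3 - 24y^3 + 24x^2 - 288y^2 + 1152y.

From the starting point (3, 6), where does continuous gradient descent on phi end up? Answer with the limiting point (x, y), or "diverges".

diverges

phi is separable, so gradient descent decouples: x follows -∂phi/∂x, y follows -∂phi/∂y.
∂phi/∂x = -24x(x - 1)(x + 2); at x=3 this is -720, so x increases.
∂phi/∂y = 36(y - 4)(y - 2)(y + 4); at y=6 this is 2880, so y decreases.
The x-coordinate has no critical point in that direction and runs off to infinity.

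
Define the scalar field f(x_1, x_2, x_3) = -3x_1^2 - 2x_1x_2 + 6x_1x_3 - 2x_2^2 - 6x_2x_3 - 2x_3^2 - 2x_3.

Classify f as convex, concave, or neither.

neither

f is quadratic, so its Hessian is the constant matrix H = [[-6, -2, 6], [-2, -4, -6], [6, -6, -4]].
Leading principal minors: -6, 20, 424.
Neither pattern holds ⇒ H is indefinite ⇒ neither convex nor concave.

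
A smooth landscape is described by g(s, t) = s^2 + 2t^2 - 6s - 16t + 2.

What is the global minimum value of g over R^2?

g(s,t) separates as P(s) + Q(t) + 2, so its minimum is min P + min Q + 2.
P'(s) = 2s - 6 vanishes at s ∈ {3}; Q'(t) = 4(t - 4) vanishes at t ∈ {4}.
Local minima of P (where P''>0): P(3)=-9. Local minima of Q: Q(4)=-32.
So the global minimum of g is P(3) + Q(4) + 2 = -9 − 32 + 2 = -39, attained at (3, 4).

-39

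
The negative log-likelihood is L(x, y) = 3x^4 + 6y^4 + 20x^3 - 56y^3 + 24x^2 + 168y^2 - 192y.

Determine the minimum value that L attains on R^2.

L(x,y) separates as P(x) + Q(y), so its minimum is min P + min Q.
P'(x) = 12x(x + 1)(x + 4) vanishes at x ∈ {-4, -1, 0}; Q'(y) = 24(y - 4)(y - 2)(y - 1) vanishes at y ∈ {1, 2, 4}.
Local minima of P (where P''>0): P(-4)=-128, P(0)=0. Local minima of Q: Q(1)=-74, Q(4)=-128.
So the global minimum of L is P(-4) + Q(4) = -128 − 128 = -256, attained at (-4, 4).

-256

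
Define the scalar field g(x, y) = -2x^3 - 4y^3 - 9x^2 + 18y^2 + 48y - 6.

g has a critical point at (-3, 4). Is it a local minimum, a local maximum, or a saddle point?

The mixed partial ∂²g/∂x∂y is 0, so the Hessian at any point is diag(g_xx, g_yy) = diag(-6(2x + 3), 12(-2y + 3)).
At (-3, 4): H = diag(18, -60).
The eigenvalues have opposite signs, so H is indefinite: a saddle point.

saddle point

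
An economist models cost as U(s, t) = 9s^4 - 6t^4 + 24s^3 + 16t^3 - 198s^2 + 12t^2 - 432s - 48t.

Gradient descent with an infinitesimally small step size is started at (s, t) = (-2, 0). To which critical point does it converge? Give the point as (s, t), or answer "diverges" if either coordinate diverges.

U is separable, so gradient descent decouples: s follows -∂U/∂s, t follows -∂U/∂t.
∂U/∂s = 36(s - 3)(s + 1)(s + 4); at s=-2 this is 360, so s decreases.
∂U/∂t = -24(t - 2)(t - 1)(t + 1); at t=0 this is -48, so t increases.
s converges to its nearest critical value -4 (a local min of the s-part); t converges to 1. The iterate converges to (-4, 1).

(-4, 1)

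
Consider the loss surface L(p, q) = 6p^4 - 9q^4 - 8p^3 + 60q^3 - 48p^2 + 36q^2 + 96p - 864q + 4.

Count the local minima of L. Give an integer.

L separates as a function of p plus a function of q, so ∇L=0 decouples.
∂L/∂p = 24(p - 2)(p - 1)(p + 2) = 0 at p ∈ {-2, 1, 2}; ∂L/∂q = -36(q - 4)(q - 3)(q + 2) = 0 at q ∈ {-2, 3, 4}.
The Hessian is diagonal: diag(L_pp, L_qq). Second derivatives: L_pp(-2)=288, L_pp(1)=-72, L_pp(2)=96; L_qq(-2)=-1080, L_qq(3)=180, L_qq(4)=-216.
Local minima occur where both diagonal entries positive: (-2, 3), (2, 3). Count: 2.

2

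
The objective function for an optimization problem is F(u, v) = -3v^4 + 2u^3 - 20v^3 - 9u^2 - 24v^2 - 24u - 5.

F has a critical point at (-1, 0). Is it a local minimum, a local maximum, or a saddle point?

local maximum

The mixed partial ∂²F/∂u∂v is 0, so the Hessian at any point is diag(F_uu, F_vv) = diag(6(2u - 3), -12(3v^2 + 10v + 4)).
At (-1, 0): H = diag(-30, -48).
Both eigenvalues are negative, so H is negative definite: a local maximum.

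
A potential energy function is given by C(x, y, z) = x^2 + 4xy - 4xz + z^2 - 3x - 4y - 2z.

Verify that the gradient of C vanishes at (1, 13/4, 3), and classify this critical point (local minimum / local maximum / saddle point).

saddle point

∇C = (2x + 4y - 4z - 3, 4x - 4, -4x + 2z - 2); substituting (1, 13/4, 3) gives ∇C = (0, 0, 0), so (1, 13/4, 3) is indeed a critical point.
The Hessian is constant: H = [[2, 4, -4], [4, 0, 0], [-4, 0, 2]].
Leading principal minors: Δ₁ = 2, Δ₂ = -16, Δ₃ = -32.
The minors fit neither the all-positive nor the alternating-sign pattern, so H is indefinite: a saddle point.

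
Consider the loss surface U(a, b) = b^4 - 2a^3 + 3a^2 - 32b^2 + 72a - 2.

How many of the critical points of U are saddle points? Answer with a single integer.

U separates as a function of a plus a function of b, so ∇U=0 decouples.
∂U/∂a = -6(a - 4)(a + 3) = 0 at a ∈ {-3, 4}; ∂U/∂b = 4b(b - 4)(b + 4) = 0 at b ∈ {-4, 0, 4}.
The Hessian is diagonal: diag(U_aa, U_bb). Second derivatives: U_aa(-3)=42, U_aa(4)=-42; U_bb(-4)=128, U_bb(0)=-64, U_bb(4)=128.
Saddle points occur where the two diagonal entries have opposite signs: (-3, 0), (4, -4), (4, 4). Count: 3.

3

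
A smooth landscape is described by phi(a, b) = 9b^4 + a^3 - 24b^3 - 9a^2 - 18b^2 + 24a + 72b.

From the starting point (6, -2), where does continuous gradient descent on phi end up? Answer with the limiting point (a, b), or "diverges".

phi is separable, so gradient descent decouples: a follows -∂phi/∂a, b follows -∂phi/∂b.
∂phi/∂a = 3(a - 4)(a - 2); at a=6 this is 24, so a decreases.
∂phi/∂b = 36(b - 2)(b - 1)(b + 1); at b=-2 this is -432, so b increases.
a converges to its nearest critical value 4 (a local min of the a-part); b converges to -1. The iterate converges to (4, -1).

(4, -1)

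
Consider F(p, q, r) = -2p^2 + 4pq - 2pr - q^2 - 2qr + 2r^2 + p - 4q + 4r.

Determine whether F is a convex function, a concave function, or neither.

F is quadratic, so its Hessian is the constant matrix H = [[-4, 4, -2], [4, -2, -2], [-2, -2, 4]].
Leading principal minors: -4, -8, 24.
Neither pattern holds ⇒ H is indefinite ⇒ neither convex nor concave.

neither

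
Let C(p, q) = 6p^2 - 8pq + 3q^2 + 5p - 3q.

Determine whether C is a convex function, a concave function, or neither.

C is quadratic, so its Hessian is the constant matrix H = [[12, -8], [-8, 6]].
det(H) = 8, tr(H) = 18.
det(H) > 0 and tr(H) > 0, so H is positive definite everywhere: convex.

convex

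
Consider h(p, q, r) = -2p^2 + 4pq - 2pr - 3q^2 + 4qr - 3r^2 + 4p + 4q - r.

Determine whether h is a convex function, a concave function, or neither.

h is quadratic, so its Hessian is the constant matrix H = [[-4, 4, -2], [4, -6, 4], [-2, 4, -6]].
Leading principal minors: -4, 8, -24.
Signs alternate −, +, − ⇒ H ≺ 0 ⇒ concave.

concave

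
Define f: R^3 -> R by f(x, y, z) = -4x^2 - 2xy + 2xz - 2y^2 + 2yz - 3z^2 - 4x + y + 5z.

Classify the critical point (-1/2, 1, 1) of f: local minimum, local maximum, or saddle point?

local maximum

The Hessian is constant: H = [[-8, -2, 2], [-2, -4, 2], [2, 2, -6]].
Leading principal minors: Δ₁ = -8, Δ₂ = 28, Δ₃ = -136.
The minors alternate sign starting negative (−, +, −), so H is negative definite: a local maximum.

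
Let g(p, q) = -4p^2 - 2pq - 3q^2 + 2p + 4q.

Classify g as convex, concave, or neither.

g is quadratic, so its Hessian is the constant matrix H = [[-8, -2], [-2, -6]].
det(H) = 44, tr(H) = -14.
det(H) > 0 and tr(H) < 0, so H is negative definite everywhere: concave.

concave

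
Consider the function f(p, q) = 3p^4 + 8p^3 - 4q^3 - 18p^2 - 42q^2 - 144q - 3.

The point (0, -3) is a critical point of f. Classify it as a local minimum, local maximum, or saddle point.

The mixed partial ∂²f/∂p∂q is 0, so the Hessian at any point is diag(f_pp, f_qq) = diag(12(3p^2 + 4p - 3), -12(2q + 7)).
At (0, -3): H = diag(-36, -12).
Both eigenvalues are negative, so H is negative definite: a local maximum.

local maximum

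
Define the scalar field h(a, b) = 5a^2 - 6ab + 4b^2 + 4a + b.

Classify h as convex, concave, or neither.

h is quadratic, so its Hessian is the constant matrix H = [[10, -6], [-6, 8]].
det(H) = 44, tr(H) = 18.
det(H) > 0 and tr(H) > 0, so H is positive definite everywhere: convex.

convex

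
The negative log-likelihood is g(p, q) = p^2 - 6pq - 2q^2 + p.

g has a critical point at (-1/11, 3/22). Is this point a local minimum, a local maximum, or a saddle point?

saddle point

The Hessian of g is constant: H = [[2, -6], [-6, -4]].
det(H) = 2·(-4) − (-6)² = -44.
Since det(H) < 0, H is indefinite and the critical point is a saddle point.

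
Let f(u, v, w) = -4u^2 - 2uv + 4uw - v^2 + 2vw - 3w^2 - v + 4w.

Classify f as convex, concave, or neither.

concave

f is quadratic, so its Hessian is the constant matrix H = [[-8, -2, 4], [-2, -2, 2], [4, 2, -6]].
Leading principal minors: -8, 12, -40.
Signs alternate −, +, − ⇒ H ≺ 0 ⇒ concave.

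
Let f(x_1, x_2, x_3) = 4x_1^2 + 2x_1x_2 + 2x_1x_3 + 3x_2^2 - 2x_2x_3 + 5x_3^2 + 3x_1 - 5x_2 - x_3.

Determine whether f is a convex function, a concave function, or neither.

f is quadratic, so its Hessian is the constant matrix H = [[8, 2, 2], [2, 6, -2], [2, -2, 10]].
Leading principal minors: 8, 44, 368.
All positive ⇒ H ≻ 0 ⇒ convex.

convex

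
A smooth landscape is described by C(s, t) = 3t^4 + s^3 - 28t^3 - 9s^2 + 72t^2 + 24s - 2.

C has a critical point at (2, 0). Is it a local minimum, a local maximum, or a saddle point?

saddle point

The mixed partial ∂²C/∂s∂t is 0, so the Hessian at any point is diag(C_ss, C_tt) = diag(6(s - 3), 12(3t^2 - 14t + 12)).
At (2, 0): H = diag(-6, 144).
The eigenvalues have opposite signs, so H is indefinite: a saddle point.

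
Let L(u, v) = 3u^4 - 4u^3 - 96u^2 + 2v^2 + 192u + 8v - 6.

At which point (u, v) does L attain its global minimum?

(-4, -2)

L(u,v) separates as P(u) + Q(v) − 6, so its minimum is min P + min Q − 6.
P'(u) = 12(u - 4)(u - 1)(u + 4) vanishes at u ∈ {-4, 1, 4}; Q'(v) = 4v + 8 vanishes at v ∈ {-2}.
Local minima of P (where P''>0): P(-4)=-1280, P(4)=-256. Local minima of Q: Q(-2)=-8.
So the global minimum of L is P(-4) + Q(-2) − 6 = -1280 − 8 − 6 = -1294, attained at (-4, -2).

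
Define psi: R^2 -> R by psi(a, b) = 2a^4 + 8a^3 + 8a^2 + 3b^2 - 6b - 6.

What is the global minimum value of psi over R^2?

psi(a,b) separates as P(a) + Q(b) − 6, so its minimum is min P + min Q − 6.
P'(a) = 8a(a + 1)(a + 2) vanishes at a ∈ {-2, -1, 0}; Q'(b) = 6b - 6 vanishes at b ∈ {1}.
Local minima of P (where P''>0): P(-2)=0, P(0)=0. Local minima of Q: Q(1)=-3.
So the global minimum of psi is P(-2) + Q(1) − 6 = 0 − 3 − 6 = -9, attained at (-2, 1).

-9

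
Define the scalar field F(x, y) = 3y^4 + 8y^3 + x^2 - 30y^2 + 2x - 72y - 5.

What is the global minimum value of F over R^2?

-158

F(x,y) separates as P(x) + Q(y) − 5, so its minimum is min P + min Q − 5.
P'(x) = 2x + 2 vanishes at x ∈ {-1}; Q'(y) = 12(y - 2)(y + 1)(y + 3) vanishes at y ∈ {-3, -1, 2}.
Local minima of P (where P''>0): P(-1)=-1. Local minima of Q: Q(-3)=-27, Q(2)=-152.
So the global minimum of F is P(-1) + Q(2) − 5 = -1 − 152 − 5 = -158, attained at (-1, 2).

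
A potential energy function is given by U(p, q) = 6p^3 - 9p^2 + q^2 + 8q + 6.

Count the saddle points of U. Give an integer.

1

U separates as a function of p plus a function of q, so ∇U=0 decouples.
∂U/∂p = 18p(p - 1) = 0 at p ∈ {0, 1}; ∂U/∂q = 2(q + 4) = 0 at q ∈ {-4}.
The Hessian is diagonal: diag(U_pp, U_qq). Second derivatives: U_pp(0)=-18, U_pp(1)=18; U_qq(-4)=2.
Saddle points occur where the two diagonal entries have opposite signs: (0, -4). Count: 1.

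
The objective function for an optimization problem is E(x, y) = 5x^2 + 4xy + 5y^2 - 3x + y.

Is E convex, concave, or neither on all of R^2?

E is quadratic, so its Hessian is the constant matrix H = [[10, 4], [4, 10]].
det(H) = 84, tr(H) = 20.
det(H) > 0 and tr(H) > 0, so H is positive definite everywhere: convex.

convex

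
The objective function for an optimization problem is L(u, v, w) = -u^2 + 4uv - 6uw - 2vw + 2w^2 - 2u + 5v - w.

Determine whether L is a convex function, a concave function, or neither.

neither

L is quadratic, so its Hessian is the constant matrix H = [[-2, 4, -6], [4, 0, -2], [-6, -2, 4]].
Leading principal minors: -2, -16, 40.
Neither pattern holds ⇒ H is indefinite ⇒ neither convex nor concave.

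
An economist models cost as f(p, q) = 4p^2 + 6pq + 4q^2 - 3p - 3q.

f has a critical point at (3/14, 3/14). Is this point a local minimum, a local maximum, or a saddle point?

The Hessian of f is constant: H = [[8, 6], [6, 8]].
det(H) = 8·8 − 6² = 28.
det(H) > 0 and tr(H) = 16 > 0, so H is positive definite and the point is a local minimum.

local minimum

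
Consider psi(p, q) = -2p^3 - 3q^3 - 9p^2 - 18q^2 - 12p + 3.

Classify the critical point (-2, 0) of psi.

saddle point

The mixed partial ∂²psi/∂p∂q is 0, so the Hessian at any point is diag(psi_pp, psi_qq) = diag(-6(2p + 3), -18(q + 2)).
At (-2, 0): H = diag(6, -36).
The eigenvalues have opposite signs, so H is indefinite: a saddle point.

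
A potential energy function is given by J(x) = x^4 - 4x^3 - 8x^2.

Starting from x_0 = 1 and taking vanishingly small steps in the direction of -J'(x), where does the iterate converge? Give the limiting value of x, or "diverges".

J'(x) = 4x(x - 4)(x + 1), so J'(1) = -24.
Gradient descent moves in the -J' direction, i.e. x is increasing.
The nearest critical point in that direction is x = 4, where J'' = 80 > 0 (a local minimum). The iterate converges there.

4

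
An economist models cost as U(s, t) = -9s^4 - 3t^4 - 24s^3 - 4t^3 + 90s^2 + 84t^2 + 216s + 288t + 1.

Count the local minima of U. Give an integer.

1

U separates as a function of s plus a function of t, so ∇U=0 decouples.
∂U/∂s = -36(s - 2)(s + 1)(s + 3) = 0 at s ∈ {-3, -1, 2}; ∂U/∂t = -12(t - 4)(t + 2)(t + 3) = 0 at t ∈ {-3, -2, 4}.
The Hessian is diagonal: diag(U_ss, U_tt). Second derivatives: U_ss(-3)=-360, U_ss(-1)=216, U_ss(2)=-540; U_tt(-3)=-84, U_tt(-2)=72, U_tt(4)=-504.
Local minima occur where both diagonal entries positive: (-1, -2). Count: 1.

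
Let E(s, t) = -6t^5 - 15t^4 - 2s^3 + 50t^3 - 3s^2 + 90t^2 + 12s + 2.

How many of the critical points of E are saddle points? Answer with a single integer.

E separates as a function of s plus a function of t, so ∇E=0 decouples.
∂E/∂s = -6(s - 1)(s + 2) = 0 at s ∈ {-2, 1}; ∂E/∂t = -30t(t - 2)(t + 1)(t + 3) = 0 at t ∈ {-3, -1, 0, 2}.
The Hessian is diagonal: diag(E_ss, E_tt). Second derivatives: E_ss(-2)=18, E_ss(1)=-18; E_tt(-3)=900, E_tt(-1)=-180, E_tt(0)=180, E_tt(2)=-900.
Saddle points occur where the two diagonal entries have opposite signs: (-2, -1), (-2, 2), (1, -3), (1, 0). Count: 4.

4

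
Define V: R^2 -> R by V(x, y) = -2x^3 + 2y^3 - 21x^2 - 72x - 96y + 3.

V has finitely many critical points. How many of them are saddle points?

2

V separates as a function of x plus a function of y, so ∇V=0 decouples.
∂V/∂x = -6(x + 3)(x + 4) = 0 at x ∈ {-4, -3}; ∂V/∂y = 6(y - 4)(y + 4) = 0 at y ∈ {-4, 4}.
The Hessian is diagonal: diag(V_xx, V_yy). Second derivatives: V_xx(-4)=6, V_xx(-3)=-6; V_yy(-4)=-48, V_yy(4)=48.
Saddle points occur where the two diagonal entries have opposite signs: (-4, -4), (-3, 4). Count: 2.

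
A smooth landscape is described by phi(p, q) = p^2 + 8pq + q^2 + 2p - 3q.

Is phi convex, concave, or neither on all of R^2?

phi is quadratic, so its Hessian is the constant matrix H = [[2, 8], [8, 2]].
det(H) = -60, tr(H) = 4.
det(H) < 0, so H is indefinite: neither convex nor concave.

neither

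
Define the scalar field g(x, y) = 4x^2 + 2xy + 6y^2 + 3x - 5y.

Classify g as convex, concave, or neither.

g is quadratic, so its Hessian is the constant matrix H = [[8, 2], [2, 12]].
det(H) = 92, tr(H) = 20.
det(H) > 0 and tr(H) > 0, so H is positive definite everywhere: convex.

convex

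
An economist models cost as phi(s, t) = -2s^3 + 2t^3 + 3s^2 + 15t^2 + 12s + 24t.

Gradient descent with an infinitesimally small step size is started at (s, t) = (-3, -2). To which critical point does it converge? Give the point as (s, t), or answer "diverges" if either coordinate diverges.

phi is separable, so gradient descent decouples: s follows -∂phi/∂s, t follows -∂phi/∂t.
∂phi/∂s = -6(s - 2)(s + 1); at s=-3 this is -60, so s increases.
∂phi/∂t = 6(t + 1)(t + 4); at t=-2 this is -12, so t increases.
s converges to its nearest critical value -1 (a local min of the s-part); t converges to -1. The iterate converges to (-1, -1).

(-1, -1)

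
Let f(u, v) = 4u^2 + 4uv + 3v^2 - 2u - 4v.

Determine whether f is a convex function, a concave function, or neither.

f is quadratic, so its Hessian is the constant matrix H = [[8, 4], [4, 6]].
det(H) = 32, tr(H) = 14.
det(H) > 0 and tr(H) > 0, so H is positive definite everywhere: convex.

convex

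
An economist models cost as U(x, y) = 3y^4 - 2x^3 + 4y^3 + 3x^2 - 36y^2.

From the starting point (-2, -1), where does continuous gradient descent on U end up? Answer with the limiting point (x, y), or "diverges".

(0, -3)

U is separable, so gradient descent decouples: x follows -∂U/∂x, y follows -∂U/∂y.
∂U/∂x = -6x(x - 1); at x=-2 this is -36, so x increases.
∂U/∂y = 12y(y - 2)(y + 3); at y=-1 this is 72, so y decreases.
x converges to its nearest critical value 0 (a local min of the x-part); y converges to -3. The iterate converges to (0, -3).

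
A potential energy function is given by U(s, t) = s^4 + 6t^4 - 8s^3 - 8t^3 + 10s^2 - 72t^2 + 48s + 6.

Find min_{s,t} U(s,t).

U(s,t) separates as P(s) + Q(t) + 6, so its minimum is min P + min Q + 6.
P'(s) = 4(s - 4)(s - 3)(s + 1) vanishes at s ∈ {-1, 3, 4}; Q'(t) = 24t(t - 3)(t + 2) vanishes at t ∈ {-2, 0, 3}.
Local minima of P (where P''>0): P(-1)=-29, P(4)=96. Local minima of Q: Q(-2)=-128, Q(3)=-378.
So the global minimum of U is P(-1) + Q(3) + 6 = -29 − 378 + 6 = -401, attained at (-1, 3).

-401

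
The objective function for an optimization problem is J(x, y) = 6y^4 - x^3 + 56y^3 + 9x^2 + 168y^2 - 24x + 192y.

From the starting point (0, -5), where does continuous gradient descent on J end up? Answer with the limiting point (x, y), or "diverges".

(2, -4)

J is separable, so gradient descent decouples: x follows -∂J/∂x, y follows -∂J/∂y.
∂J/∂x = -3(x - 4)(x - 2); at x=0 this is -24, so x increases.
∂J/∂y = 24(y + 1)(y + 2)(y + 4); at y=-5 this is -288, so y increases.
x converges to its nearest critical value 2 (a local min of the x-part); y converges to -4. The iterate converges to (2, -4).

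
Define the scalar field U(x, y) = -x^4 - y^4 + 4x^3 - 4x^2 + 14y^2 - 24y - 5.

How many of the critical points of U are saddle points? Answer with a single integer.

4

U separates as a function of x plus a function of y, so ∇U=0 decouples.
∂U/∂x = -4x(x - 2)(x - 1) = 0 at x ∈ {0, 1, 2}; ∂U/∂y = -4(y - 2)(y - 1)(y + 3) = 0 at y ∈ {-3, 1, 2}.
The Hessian is diagonal: diag(U_xx, U_yy). Second derivatives: U_xx(0)=-8, U_xx(1)=4, U_xx(2)=-8; U_yy(-3)=-80, U_yy(1)=16, U_yy(2)=-20.
Saddle points occur where the two diagonal entries have opposite signs: (0, 1), (1, -3), (1, 2), (2, 1). Count: 4.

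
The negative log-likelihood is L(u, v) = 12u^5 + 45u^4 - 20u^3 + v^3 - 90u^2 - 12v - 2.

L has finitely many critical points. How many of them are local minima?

L separates as a function of u plus a function of v, so ∇L=0 decouples.
∂L/∂u = 60u(u - 1)(u + 1)(u + 3) = 0 at u ∈ {-3, -1, 0, 1}; ∂L/∂v = 3(v - 2)(v + 2) = 0 at v ∈ {-2, 2}.
The Hessian is diagonal: diag(L_uu, L_vv). Second derivatives: L_uu(-3)=-1440, L_uu(-1)=240, L_uu(0)=-180, L_uu(1)=480; L_vv(-2)=-12, L_vv(2)=12.
Local minima occur where both diagonal entries positive: (-1, 2), (1, 2). Count: 2.

2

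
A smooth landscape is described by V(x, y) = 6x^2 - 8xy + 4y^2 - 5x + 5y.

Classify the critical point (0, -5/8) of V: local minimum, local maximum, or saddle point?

local minimum

The Hessian of V is constant: H = [[12, -8], [-8, 8]].
det(H) = 12·8 − (-8)² = 32.
det(H) > 0 and tr(H) = 20 > 0, so H is positive definite and the point is a local minimum.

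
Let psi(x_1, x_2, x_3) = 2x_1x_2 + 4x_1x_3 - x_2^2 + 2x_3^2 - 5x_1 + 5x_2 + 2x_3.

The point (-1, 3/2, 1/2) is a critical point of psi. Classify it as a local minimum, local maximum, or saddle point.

saddle point

The Hessian is constant: H = [[0, 2, 4], [2, -2, 0], [4, 0, 4]].
Leading principal minors: Δ₁ = 0, Δ₂ = -4, Δ₃ = 16.
The minors fit neither the all-positive nor the alternating-sign pattern, so H is indefinite: a saddle point.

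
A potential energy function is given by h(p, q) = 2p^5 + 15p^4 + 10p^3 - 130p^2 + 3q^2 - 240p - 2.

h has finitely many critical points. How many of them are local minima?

h separates as a function of p plus a function of q, so ∇h=0 decouples.
∂h/∂p = 10(p - 2)(p + 1)(p + 3)(p + 4) = 0 at p ∈ {-4, -3, -1, 2}; ∂h/∂q = 6q = 0 at q ∈ {0}.
The Hessian is diagonal: diag(h_pp, h_qq). Second derivatives: h_pp(-4)=-180, h_pp(-3)=100, h_pp(-1)=-180, h_pp(2)=900; h_qq(0)=6.
Local minima occur where both diagonal entries positive: (-3, 0), (2, 0). Count: 2.

2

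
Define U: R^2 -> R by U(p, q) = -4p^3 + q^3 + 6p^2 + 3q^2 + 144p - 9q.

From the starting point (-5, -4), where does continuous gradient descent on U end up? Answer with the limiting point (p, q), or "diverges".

U is separable, so gradient descent decouples: p follows -∂U/∂p, q follows -∂U/∂q.
∂U/∂p = -12(p - 4)(p + 3); at p=-5 this is -216, so p increases.
∂U/∂q = 3(q - 1)(q + 3); at q=-4 this is 15, so q decreases.
The q-coordinate has no critical point in that direction and runs off to infinity.

diverges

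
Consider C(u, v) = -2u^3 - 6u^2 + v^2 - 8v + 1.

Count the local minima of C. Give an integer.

C separates as a function of u plus a function of v, so ∇C=0 decouples.
∂C/∂u = -6u(u + 2) = 0 at u ∈ {-2, 0}; ∂C/∂v = 2(v - 4) = 0 at v ∈ {4}.
The Hessian is diagonal: diag(C_uu, C_vv). Second derivatives: C_uu(-2)=12, C_uu(0)=-12; C_vv(4)=2.
Local minima occur where both diagonal entries positive: (-2, 4). Count: 1.

1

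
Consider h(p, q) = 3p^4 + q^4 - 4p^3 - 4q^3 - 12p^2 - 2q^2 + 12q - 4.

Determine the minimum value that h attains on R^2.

-45

h(p,q) separates as A(p) + B(q) − 4, so its minimum is min A + min B − 4.
A'(p) = 12p(p - 2)(p + 1) vanishes at p ∈ {-1, 0, 2}; B'(q) = 4(q - 3)(q - 1)(q + 1) vanishes at q ∈ {-1, 1, 3}.
Local minima of A (where A''>0): A(-1)=-5, A(2)=-32. Local minima of B: B(-1)=-9, B(3)=-9.
So the global minimum of h is A(2) + B(-1) − 4 = -32 − 9 − 4 = -45, attained at (2, -1).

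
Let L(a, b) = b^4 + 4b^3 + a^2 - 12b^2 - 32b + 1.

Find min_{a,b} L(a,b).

L(a,b) separates as P(a) + Q(b) + 1, so its minimum is min P + min Q + 1.
P'(a) = 2a vanishes at a ∈ {0}; Q'(b) = 4(b - 2)(b + 1)(b + 4) vanishes at b ∈ {-4, -1, 2}.
Local minima of P (where P''>0): P(0)=0. Local minima of Q: Q(-4)=-64, Q(2)=-64.
So the global minimum of L is P(0) + Q(-4) + 1 = 0 − 64 + 1 = -63, attained at (0, -4).

-63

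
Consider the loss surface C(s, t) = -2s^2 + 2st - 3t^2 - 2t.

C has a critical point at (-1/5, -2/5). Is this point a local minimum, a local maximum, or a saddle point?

The Hessian of C is constant: H = [[-4, 2], [2, -6]].
det(H) = (-4)·(-6) − 2² = 20.
det(H) > 0 and tr(H) = -10 < 0, so H is negative definite and the point is a local maximum.

local maximum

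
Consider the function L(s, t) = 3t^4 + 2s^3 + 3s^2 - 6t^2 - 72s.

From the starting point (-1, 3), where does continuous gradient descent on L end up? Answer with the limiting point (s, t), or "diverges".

(3, 1)

L is separable, so gradient descent decouples: s follows -∂L/∂s, t follows -∂L/∂t.
∂L/∂s = 6(s - 3)(s + 4); at s=-1 this is -72, so s increases.
∂L/∂t = 12t(t - 1)(t + 1); at t=3 this is 288, so t decreases.
s converges to its nearest critical value 3 (a local min of the s-part); t converges to 1. The iterate converges to (3, 1).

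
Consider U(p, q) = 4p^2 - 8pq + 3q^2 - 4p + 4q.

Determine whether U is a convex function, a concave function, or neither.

U is quadratic, so its Hessian is the constant matrix H = [[8, -8], [-8, 6]].
det(H) = -16, tr(H) = 14.
det(H) < 0, so H is indefinite: neither convex nor concave.

neither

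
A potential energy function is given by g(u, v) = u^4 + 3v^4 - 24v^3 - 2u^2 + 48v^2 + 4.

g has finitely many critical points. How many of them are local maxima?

g separates as a function of u plus a function of v, so ∇g=0 decouples.
∂g/∂u = 4u(u - 1)(u + 1) = 0 at u ∈ {-1, 0, 1}; ∂g/∂v = 12v(v - 4)(v - 2) = 0 at v ∈ {0, 2, 4}.
The Hessian is diagonal: diag(g_uu, g_vv). Second derivatives: g_uu(-1)=8, g_uu(0)=-4, g_uu(1)=8; g_vv(0)=96, g_vv(2)=-48, g_vv(4)=96.
Local maxima occur where both diagonal entries negative: (0, 2). Count: 1.

1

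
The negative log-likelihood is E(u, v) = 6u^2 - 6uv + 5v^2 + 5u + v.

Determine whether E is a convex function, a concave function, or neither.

convex

E is quadratic, so its Hessian is the constant matrix H = [[12, -6], [-6, 10]].
det(H) = 84, tr(H) = 22.
det(H) > 0 and tr(H) > 0, so H is positive definite everywhere: convex.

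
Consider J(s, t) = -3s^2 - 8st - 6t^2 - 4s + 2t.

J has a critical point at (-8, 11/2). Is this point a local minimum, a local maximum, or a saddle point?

local maximum

The Hessian of J is constant: H = [[-6, -8], [-8, -12]].
det(H) = (-6)·(-12) − (-8)² = 8.
det(H) > 0 and tr(H) = -18 < 0, so H is negative definite and the point is a local maximum.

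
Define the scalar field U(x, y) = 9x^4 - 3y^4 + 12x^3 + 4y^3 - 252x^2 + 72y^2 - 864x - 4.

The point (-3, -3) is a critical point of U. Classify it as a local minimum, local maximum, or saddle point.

saddle point

The mixed partial ∂²U/∂x∂y is 0, so the Hessian at any point is diag(U_xx, U_yy) = diag(36(3x^2 + 2x - 14), 12(-3y^2 + 2y + 12)).
At (-3, -3): H = diag(252, -252).
The eigenvalues have opposite signs, so H is indefinite: a saddle point.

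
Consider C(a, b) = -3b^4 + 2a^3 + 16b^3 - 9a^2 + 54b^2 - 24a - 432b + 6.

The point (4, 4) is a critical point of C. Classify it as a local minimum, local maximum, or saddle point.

saddle point

The mixed partial ∂²C/∂a∂b is 0, so the Hessian at any point is diag(C_aa, C_bb) = diag(6(2a - 3), 12(-3b^2 + 8b + 9)).
At (4, 4): H = diag(30, -84).
The eigenvalues have opposite signs, so H is indefinite: a saddle point.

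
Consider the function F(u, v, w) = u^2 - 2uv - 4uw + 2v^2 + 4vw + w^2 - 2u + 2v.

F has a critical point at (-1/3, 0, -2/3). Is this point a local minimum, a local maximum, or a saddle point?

The Hessian is constant: H = [[2, -2, -4], [-2, 4, 4], [-4, 4, 2]].
Leading principal minors: Δ₁ = 2, Δ₂ = 4, Δ₃ = -24.
The minors fit neither the all-positive nor the alternating-sign pattern, so H is indefinite: a saddle point.

saddle point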